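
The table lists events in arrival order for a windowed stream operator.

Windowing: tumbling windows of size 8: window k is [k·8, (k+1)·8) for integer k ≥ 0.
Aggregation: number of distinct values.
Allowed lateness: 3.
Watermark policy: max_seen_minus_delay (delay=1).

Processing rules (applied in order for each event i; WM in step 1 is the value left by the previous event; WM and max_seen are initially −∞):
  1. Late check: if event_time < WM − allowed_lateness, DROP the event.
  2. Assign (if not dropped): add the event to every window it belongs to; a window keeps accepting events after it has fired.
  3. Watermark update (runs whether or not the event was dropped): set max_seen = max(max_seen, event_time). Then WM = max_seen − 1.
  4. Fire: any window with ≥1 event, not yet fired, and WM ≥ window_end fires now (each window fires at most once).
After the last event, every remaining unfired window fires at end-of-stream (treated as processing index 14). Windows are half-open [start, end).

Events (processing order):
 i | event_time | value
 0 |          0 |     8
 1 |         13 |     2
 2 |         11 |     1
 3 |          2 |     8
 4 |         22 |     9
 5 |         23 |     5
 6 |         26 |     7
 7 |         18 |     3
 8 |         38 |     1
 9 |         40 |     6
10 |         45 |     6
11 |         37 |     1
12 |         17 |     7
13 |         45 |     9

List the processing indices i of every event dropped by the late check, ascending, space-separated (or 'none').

i=0 t=0 v=8: → [0,8); WM=-1
i=1 t=13 v=2: → [8,16); WM=12; [0,8) fires=1
i=2 t=11 v=1: → [8,16); WM=12
i=3 t=2 v=8: DROP (t<12-3); WM=12
i=4 t=22 v=9: → [16,24); WM=21; [8,16) fires=2
i=5 t=23 v=5: → [16,24); WM=22
i=6 t=26 v=7: → [24,32); WM=25; [16,24) fires=2
i=7 t=18 v=3: DROP (t<25-3); WM=25
i=8 t=38 v=1: → [32,40); WM=37; [24,32) fires=1
i=9 t=40 v=6: → [40,48); WM=39
i=10 t=45 v=6: → [40,48); WM=44; [32,40) fires=1
i=11 t=37 v=1: DROP (t<44-3); WM=44
i=12 t=17 v=7: DROP (t<44-3); WM=44
i=13 t=45 v=9: → [40,48); WM=44

3 7 11 12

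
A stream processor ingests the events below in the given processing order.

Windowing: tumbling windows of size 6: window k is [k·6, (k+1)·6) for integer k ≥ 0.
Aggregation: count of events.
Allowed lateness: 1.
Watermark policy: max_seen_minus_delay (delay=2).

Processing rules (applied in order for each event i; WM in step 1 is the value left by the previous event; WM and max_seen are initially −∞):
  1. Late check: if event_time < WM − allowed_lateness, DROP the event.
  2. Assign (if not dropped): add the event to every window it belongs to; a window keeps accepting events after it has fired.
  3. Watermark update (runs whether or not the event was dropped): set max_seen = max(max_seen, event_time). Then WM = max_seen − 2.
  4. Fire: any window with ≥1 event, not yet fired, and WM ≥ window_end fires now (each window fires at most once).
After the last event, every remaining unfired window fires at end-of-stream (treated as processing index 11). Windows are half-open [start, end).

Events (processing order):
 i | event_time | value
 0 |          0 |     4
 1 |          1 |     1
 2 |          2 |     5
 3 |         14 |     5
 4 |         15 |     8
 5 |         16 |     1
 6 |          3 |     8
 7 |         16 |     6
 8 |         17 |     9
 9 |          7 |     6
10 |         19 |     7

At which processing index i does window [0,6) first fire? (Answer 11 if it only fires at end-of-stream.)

3

i=0 t=0 v=4: → [0,6); WM=-2
i=1 t=1 v=1: → [0,6); WM=-1
i=2 t=2 v=5: → [0,6); WM=0
i=3 t=14 v=5: → [12,18); WM=12; [0,6) fires=3
i=4 t=15 v=8: → [12,18); WM=13
i=5 t=16 v=1: → [12,18); WM=14
i=6 t=3 v=8: DROP (t<14-1); WM=14
i=7 t=16 v=6: → [12,18); WM=14
i=8 t=17 v=9: → [12,18); WM=15
i=9 t=7 v=6: DROP (t<15-1); WM=15
i=10 t=19 v=7: → [18,24); WM=17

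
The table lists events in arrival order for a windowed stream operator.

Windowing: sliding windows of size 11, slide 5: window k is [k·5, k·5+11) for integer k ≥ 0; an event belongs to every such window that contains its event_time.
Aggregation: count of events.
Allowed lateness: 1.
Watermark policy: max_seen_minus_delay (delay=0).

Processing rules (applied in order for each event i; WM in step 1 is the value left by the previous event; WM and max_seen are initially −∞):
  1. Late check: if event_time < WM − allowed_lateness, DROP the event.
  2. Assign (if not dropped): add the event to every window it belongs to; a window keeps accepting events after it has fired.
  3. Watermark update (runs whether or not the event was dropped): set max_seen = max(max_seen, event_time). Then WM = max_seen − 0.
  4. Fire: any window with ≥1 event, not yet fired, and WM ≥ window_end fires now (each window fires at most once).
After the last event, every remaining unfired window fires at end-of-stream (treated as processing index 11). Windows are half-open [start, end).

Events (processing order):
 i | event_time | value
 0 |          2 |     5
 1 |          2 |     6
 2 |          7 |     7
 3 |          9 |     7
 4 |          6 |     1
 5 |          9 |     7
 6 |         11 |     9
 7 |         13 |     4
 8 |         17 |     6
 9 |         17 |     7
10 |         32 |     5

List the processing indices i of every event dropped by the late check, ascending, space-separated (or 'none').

i=0 t=2 v=5: → [0,11); WM=2
i=1 t=2 v=6: → [0,11); WM=2
i=2 t=7 v=7: → [5,16),[0,11); WM=7
i=3 t=9 v=7: → [5,16),[0,11); WM=9
i=4 t=6 v=1: DROP (t<9-1); WM=9
i=5 t=9 v=7: → [5,16),[0,11); WM=9
i=6 t=11 v=9: → [10,21),[5,16); WM=11; [0,11) fires=5
i=7 t=13 v=4: → [10,21),[5,16); WM=13
i=8 t=17 v=6: → [15,26),[10,21); WM=17; [5,16) fires=5
i=9 t=17 v=7: → [15,26),[10,21); WM=17
i=10 t=32 v=5: → [30,41),[25,36); WM=32; [10,21) fires=4 [15,26) fires=2

4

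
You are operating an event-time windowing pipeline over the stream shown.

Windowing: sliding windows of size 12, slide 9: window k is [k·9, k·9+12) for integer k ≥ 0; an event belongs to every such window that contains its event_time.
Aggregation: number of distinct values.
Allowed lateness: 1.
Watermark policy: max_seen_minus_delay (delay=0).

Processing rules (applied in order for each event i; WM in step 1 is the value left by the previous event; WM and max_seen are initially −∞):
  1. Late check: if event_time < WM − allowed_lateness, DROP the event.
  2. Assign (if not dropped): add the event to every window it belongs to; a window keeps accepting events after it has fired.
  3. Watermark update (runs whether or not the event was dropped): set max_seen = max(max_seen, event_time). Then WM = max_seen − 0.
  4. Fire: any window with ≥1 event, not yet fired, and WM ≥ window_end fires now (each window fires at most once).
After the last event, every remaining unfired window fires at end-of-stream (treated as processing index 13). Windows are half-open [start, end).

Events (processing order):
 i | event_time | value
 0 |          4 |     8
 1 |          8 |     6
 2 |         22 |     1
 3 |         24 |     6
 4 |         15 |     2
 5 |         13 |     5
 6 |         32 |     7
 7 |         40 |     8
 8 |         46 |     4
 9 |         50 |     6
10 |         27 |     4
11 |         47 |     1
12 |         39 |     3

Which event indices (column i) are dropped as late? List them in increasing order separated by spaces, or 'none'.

i=0 t=4 v=8: → [0,12); WM=4
i=1 t=8 v=6: → [0,12); WM=8
i=2 t=22 v=1: → [18,30); WM=22; [0,12) fires=2
i=3 t=24 v=6: → [18,30); WM=24
i=4 t=15 v=2: DROP (t<24-1); WM=24
i=5 t=13 v=5: DROP (t<24-1); WM=24
i=6 t=32 v=7: → [27,39); WM=32; [18,30) fires=2
i=7 t=40 v=8: → [36,48); WM=40; [27,39) fires=1
i=8 t=46 v=4: → [45,57),[36,48); WM=46
i=9 t=50 v=6: → [45,57); WM=50; [36,48) fires=2
i=10 t=27 v=4: DROP (t<50-1); WM=50
i=11 t=47 v=1: DROP (t<50-1); WM=50
i=12 t=39 v=3: DROP (t<50-1); WM=50

4 5 10 11 12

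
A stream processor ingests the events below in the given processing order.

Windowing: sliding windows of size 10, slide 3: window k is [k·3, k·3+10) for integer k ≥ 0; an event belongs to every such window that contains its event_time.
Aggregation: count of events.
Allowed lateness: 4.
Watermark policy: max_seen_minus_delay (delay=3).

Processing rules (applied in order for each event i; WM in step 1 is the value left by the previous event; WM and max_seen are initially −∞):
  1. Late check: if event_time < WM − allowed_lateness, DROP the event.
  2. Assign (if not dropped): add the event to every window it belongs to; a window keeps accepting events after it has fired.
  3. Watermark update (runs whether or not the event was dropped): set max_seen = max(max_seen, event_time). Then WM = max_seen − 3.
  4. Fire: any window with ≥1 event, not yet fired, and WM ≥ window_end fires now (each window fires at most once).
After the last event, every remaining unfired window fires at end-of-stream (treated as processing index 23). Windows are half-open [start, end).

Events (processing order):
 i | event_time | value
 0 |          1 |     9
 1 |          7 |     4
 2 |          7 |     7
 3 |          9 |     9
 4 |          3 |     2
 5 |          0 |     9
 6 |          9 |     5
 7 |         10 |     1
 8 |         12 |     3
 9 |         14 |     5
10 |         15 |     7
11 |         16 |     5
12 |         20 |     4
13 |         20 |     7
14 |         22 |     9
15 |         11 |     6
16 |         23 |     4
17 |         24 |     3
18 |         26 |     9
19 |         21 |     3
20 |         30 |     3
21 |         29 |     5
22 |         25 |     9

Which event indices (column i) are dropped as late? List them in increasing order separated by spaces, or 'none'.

5 15

i=0 t=1 v=9: → [0,10); WM=-2
i=1 t=7 v=4: → [6,16),[3,13),[0,10); WM=4
i=2 t=7 v=7: → [6,16),[3,13),[0,10); WM=4
i=3 t=9 v=9: → [9,19),[6,16),[3,13),[0,10); WM=6
i=4 t=3 v=2: → [3,13),[0,10); WM=6
i=5 t=0 v=9: DROP (t<6-4); WM=6
i=6 t=9 v=5: → [9,19),[6,16),[3,13),[0,10); WM=6
i=7 t=10 v=1: → [9,19),[6,16),[3,13); WM=7
i=8 t=12 v=3: → [12,22),[9,19),[6,16),[3,13); WM=9
i=9 t=14 v=5: → [12,22),[9,19),[6,16); WM=11; [0,10) fires=6
i=10 t=15 v=7: → [15,25),[12,22),[9,19),[6,16); WM=12
i=11 t=16 v=5: → [15,25),[12,22),[9,19); WM=13; [3,13) fires=7
i=12 t=20 v=4: → [18,28),[15,25),[12,22); WM=17; [6,16) fires=8
i=13 t=20 v=7: → [18,28),[15,25),[12,22); WM=17
i=14 t=22 v=9: → [21,31),[18,28),[15,25); WM=19; [9,19) fires=7
i=15 t=11 v=6: DROP (t<19-4); WM=19
i=16 t=23 v=4: → [21,31),[18,28),[15,25); WM=20
i=17 t=24 v=3: → [24,34),[21,31),[18,28),[15,25); WM=21
i=18 t=26 v=9: → [24,34),[21,31),[18,28); WM=23; [12,22) fires=6
i=19 t=21 v=3: → [21,31),[18,28),[15,25),[12,22); WM=23
i=20 t=30 v=3: → [30,40),[27,37),[24,34),[21,31); WM=27; [15,25) fires=8
i=21 t=29 v=5: → [27,37),[24,34),[21,31); WM=27
i=22 t=25 v=9: → [24,34),[21,31),[18,28); WM=27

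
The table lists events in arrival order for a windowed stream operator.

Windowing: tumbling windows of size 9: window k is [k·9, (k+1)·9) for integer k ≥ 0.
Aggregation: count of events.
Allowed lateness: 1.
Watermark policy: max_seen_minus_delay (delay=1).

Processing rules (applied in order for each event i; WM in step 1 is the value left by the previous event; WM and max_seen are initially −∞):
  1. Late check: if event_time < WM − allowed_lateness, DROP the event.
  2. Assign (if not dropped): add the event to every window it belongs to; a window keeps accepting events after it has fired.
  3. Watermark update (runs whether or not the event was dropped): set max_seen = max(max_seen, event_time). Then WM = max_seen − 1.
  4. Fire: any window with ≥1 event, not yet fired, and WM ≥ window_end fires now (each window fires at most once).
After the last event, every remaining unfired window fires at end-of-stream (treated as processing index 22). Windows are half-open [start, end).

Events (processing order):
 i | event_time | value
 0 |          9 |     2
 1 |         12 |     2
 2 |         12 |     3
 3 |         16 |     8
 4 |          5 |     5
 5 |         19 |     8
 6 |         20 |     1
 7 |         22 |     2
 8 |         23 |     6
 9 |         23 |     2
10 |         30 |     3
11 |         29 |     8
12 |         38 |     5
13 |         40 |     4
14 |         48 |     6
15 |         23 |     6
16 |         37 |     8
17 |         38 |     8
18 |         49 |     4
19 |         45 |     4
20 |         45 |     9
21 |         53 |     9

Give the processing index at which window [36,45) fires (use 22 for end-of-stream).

14

i=0 t=9 v=2: → [9,18); WM=8
i=1 t=12 v=2: → [9,18); WM=11
i=2 t=12 v=3: → [9,18); WM=11
i=3 t=16 v=8: → [9,18); WM=15
i=4 t=5 v=5: DROP (t<15-1); WM=15
i=5 t=19 v=8: → [18,27); WM=18; [9,18) fires=4
i=6 t=20 v=1: → [18,27); WM=19
i=7 t=22 v=2: → [18,27); WM=21
i=8 t=23 v=6: → [18,27); WM=22
i=9 t=23 v=2: → [18,27); WM=22
i=10 t=30 v=3: → [27,36); WM=29; [18,27) fires=5
i=11 t=29 v=8: → [27,36); WM=29
i=12 t=38 v=5: → [36,45); WM=37; [27,36) fires=2
i=13 t=40 v=4: → [36,45); WM=39
i=14 t=48 v=6: → [45,54); WM=47; [36,45) fires=2
i=15 t=23 v=6: DROP (t<47-1); WM=47
i=16 t=37 v=8: DROP (t<47-1); WM=47
i=17 t=38 v=8: DROP (t<47-1); WM=47
i=18 t=49 v=4: → [45,54); WM=48
i=19 t=45 v=4: DROP (t<48-1); WM=48
i=20 t=45 v=9: DROP (t<48-1); WM=48
i=21 t=53 v=9: → [45,54); WM=52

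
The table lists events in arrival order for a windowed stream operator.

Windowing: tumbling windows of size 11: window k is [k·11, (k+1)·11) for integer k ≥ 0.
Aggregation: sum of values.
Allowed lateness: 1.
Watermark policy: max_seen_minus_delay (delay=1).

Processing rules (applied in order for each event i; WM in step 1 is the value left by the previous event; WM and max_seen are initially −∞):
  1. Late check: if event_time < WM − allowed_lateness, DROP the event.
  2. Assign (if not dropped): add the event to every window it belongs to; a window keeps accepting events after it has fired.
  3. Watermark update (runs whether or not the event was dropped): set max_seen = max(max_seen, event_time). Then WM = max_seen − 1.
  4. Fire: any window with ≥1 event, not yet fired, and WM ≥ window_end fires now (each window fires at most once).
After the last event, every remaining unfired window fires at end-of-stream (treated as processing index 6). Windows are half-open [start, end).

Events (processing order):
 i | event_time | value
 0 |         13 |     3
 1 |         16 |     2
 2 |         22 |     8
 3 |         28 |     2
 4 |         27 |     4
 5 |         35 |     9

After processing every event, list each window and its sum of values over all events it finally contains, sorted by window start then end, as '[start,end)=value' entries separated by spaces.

[11,22)=5 [22,33)=14 [33,44)=9

i=0 t=13 v=3: → [11,22); WM=12
i=1 t=16 v=2: → [11,22); WM=15
i=2 t=22 v=8: → [22,33); WM=21
i=3 t=28 v=2: → [22,33); WM=27; [11,22) fires=5
i=4 t=27 v=4: → [22,33); WM=27
i=5 t=35 v=9: → [33,44); WM=34; [22,33) fires=14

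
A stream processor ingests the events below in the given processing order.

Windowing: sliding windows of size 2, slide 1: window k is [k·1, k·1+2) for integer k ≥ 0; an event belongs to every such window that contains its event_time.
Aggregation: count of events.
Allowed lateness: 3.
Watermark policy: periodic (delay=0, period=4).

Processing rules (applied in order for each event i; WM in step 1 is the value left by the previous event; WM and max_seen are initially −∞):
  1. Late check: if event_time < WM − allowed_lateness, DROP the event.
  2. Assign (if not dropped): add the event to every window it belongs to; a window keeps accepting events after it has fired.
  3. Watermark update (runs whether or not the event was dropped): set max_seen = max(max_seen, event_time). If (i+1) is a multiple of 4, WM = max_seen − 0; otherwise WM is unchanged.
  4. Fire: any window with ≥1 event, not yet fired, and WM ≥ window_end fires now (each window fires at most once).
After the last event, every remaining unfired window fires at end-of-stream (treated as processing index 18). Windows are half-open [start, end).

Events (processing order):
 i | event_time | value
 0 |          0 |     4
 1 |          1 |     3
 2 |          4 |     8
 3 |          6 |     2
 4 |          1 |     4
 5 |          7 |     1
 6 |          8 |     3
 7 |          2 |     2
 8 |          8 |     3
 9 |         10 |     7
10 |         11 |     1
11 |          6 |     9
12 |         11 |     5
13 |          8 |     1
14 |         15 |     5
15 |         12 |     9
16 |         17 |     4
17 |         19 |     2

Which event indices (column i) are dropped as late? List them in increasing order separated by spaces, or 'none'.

i=0 t=0 v=4: → [0,2); WM=−∞
i=1 t=1 v=3: → [1,3),[0,2); WM=−∞
i=2 t=4 v=8: → [4,6),[3,5); WM=−∞
i=3 t=6 v=2: → [6,8),[5,7); WM=6; [0,2) fires=2 [1,3) fires=1 [3,5) fires=1 [4,6) fires=1
i=4 t=1 v=4: DROP (t<6-3); WM=6
i=5 t=7 v=1: → [7,9),[6,8); WM=6
i=6 t=8 v=3: → [8,10),[7,9); WM=6
i=7 t=2 v=2: DROP (t<6-3); WM=8; [5,7) fires=1 [6,8) fires=2
i=8 t=8 v=3: → [8,10),[7,9); WM=8
i=9 t=10 v=7: → [10,12),[9,11); WM=8
i=10 t=11 v=1: → [11,13),[10,12); WM=8
i=11 t=6 v=9: → [6,8),[5,7); WM=11; [7,9) fires=3 [8,10) fires=2 [9,11) fires=1
i=12 t=11 v=5: → [11,13),[10,12); WM=11
i=13 t=8 v=1: → [8,10),[7,9); WM=11
i=14 t=15 v=5: → [15,17),[14,16); WM=11
i=15 t=12 v=9: → [12,14),[11,13); WM=15; [10,12) fires=3 [11,13) fires=3 [12,14) fires=1
i=16 t=17 v=4: → [17,19),[16,18); WM=15
i=17 t=19 v=2: → [19,21),[18,20); WM=15

4 7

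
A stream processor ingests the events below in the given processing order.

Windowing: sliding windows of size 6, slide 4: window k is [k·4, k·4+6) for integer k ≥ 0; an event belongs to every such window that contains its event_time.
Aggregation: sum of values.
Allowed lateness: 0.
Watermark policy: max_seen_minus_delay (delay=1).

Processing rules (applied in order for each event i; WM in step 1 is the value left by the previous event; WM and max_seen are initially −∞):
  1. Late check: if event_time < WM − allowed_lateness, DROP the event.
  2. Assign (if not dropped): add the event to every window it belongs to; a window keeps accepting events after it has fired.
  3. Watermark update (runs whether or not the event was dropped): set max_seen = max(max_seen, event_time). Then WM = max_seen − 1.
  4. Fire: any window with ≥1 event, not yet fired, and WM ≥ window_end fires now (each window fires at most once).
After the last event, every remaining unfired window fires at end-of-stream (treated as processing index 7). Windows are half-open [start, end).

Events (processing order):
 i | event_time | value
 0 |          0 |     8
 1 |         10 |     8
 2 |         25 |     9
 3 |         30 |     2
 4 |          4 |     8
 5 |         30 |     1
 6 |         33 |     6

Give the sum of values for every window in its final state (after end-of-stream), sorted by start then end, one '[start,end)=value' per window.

[0,6)=8 [8,14)=8 [20,26)=9 [24,30)=9 [28,34)=9 [32,38)=6

i=0 t=0 v=8: → [0,6); WM=-1
i=1 t=10 v=8: → [8,14); WM=9; [0,6) fires=8
i=2 t=25 v=9: → [24,30),[20,26); WM=24; [8,14) fires=8
i=3 t=30 v=2: → [28,34); WM=29; [20,26) fires=9
i=4 t=4 v=8: DROP (t<29-0); WM=29
i=5 t=30 v=1: → [28,34); WM=29
i=6 t=33 v=6: → [32,38),[28,34); WM=32; [24,30) fires=9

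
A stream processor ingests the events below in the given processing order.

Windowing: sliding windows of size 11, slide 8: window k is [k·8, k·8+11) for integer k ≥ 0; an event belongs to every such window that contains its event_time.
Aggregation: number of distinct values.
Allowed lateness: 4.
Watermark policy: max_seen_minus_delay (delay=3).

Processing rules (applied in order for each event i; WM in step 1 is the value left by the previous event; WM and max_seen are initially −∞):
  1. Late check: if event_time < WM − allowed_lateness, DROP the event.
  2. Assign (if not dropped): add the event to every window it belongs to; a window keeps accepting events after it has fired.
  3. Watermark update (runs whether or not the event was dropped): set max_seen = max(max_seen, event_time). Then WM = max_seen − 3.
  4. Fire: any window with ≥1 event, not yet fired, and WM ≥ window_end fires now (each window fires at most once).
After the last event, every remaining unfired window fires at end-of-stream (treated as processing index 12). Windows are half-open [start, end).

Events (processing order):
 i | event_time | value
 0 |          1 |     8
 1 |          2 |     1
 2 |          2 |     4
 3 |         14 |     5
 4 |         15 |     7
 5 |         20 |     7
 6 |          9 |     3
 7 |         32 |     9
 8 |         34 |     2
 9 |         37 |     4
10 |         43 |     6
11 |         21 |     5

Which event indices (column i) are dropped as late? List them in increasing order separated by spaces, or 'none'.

6 11

i=0 t=1 v=8: → [0,11); WM=-2
i=1 t=2 v=1: → [0,11); WM=-1
i=2 t=2 v=4: → [0,11); WM=-1
i=3 t=14 v=5: → [8,19); WM=11; [0,11) fires=3
i=4 t=15 v=7: → [8,19); WM=12
i=5 t=20 v=7: → [16,27); WM=17
i=6 t=9 v=3: DROP (t<17-4); WM=17
i=7 t=32 v=9: → [32,43),[24,35); WM=29; [8,19) fires=2 [16,27) fires=1
i=8 t=34 v=2: → [32,43),[24,35); WM=31
i=9 t=37 v=4: → [32,43); WM=34
i=10 t=43 v=6: → [40,51); WM=40; [24,35) fires=2
i=11 t=21 v=5: DROP (t<40-4); WM=40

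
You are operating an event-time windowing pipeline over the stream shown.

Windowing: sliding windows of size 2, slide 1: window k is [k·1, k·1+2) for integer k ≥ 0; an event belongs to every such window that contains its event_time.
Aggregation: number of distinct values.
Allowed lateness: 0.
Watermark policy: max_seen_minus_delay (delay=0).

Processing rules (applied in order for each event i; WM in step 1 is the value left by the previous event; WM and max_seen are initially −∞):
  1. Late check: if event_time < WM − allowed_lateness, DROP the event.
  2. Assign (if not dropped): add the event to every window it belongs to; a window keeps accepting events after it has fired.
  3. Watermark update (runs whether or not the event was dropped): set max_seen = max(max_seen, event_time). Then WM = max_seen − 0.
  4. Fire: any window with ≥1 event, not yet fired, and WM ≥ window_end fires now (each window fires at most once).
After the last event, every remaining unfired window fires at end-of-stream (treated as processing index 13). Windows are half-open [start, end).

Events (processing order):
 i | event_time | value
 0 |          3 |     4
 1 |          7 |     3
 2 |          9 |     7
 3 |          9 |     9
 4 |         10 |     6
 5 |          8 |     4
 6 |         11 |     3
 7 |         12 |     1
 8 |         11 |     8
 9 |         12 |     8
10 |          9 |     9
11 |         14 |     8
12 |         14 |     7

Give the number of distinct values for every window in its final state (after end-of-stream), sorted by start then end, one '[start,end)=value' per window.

i=0 t=3 v=4: → [3,5),[2,4); WM=3
i=1 t=7 v=3: → [7,9),[6,8); WM=7; [2,4) fires=1 [3,5) fires=1
i=2 t=9 v=7: → [9,11),[8,10); WM=9; [6,8) fires=1 [7,9) fires=1
i=3 t=9 v=9: → [9,11),[8,10); WM=9
i=4 t=10 v=6: → [10,12),[9,11); WM=10; [8,10) fires=2
i=5 t=8 v=4: DROP (t<10-0); WM=10
i=6 t=11 v=3: → [11,13),[10,12); WM=11; [9,11) fires=3
i=7 t=12 v=1: → [12,14),[11,13); WM=12; [10,12) fires=2
i=8 t=11 v=8: DROP (t<12-0); WM=12
i=9 t=12 v=8: → [12,14),[11,13); WM=12
i=10 t=9 v=9: DROP (t<12-0); WM=12
i=11 t=14 v=8: → [14,16),[13,15); WM=14; [11,13) fires=3 [12,14) fires=2
i=12 t=14 v=7: → [14,16),[13,15); WM=14

[2,4)=1 [3,5)=1 [6,8)=1 [7,9)=1 [8,10)=2 [9,11)=3 [10,12)=2 [11,13)=3 [12,14)=2 [13,15)=2 [14,16)=2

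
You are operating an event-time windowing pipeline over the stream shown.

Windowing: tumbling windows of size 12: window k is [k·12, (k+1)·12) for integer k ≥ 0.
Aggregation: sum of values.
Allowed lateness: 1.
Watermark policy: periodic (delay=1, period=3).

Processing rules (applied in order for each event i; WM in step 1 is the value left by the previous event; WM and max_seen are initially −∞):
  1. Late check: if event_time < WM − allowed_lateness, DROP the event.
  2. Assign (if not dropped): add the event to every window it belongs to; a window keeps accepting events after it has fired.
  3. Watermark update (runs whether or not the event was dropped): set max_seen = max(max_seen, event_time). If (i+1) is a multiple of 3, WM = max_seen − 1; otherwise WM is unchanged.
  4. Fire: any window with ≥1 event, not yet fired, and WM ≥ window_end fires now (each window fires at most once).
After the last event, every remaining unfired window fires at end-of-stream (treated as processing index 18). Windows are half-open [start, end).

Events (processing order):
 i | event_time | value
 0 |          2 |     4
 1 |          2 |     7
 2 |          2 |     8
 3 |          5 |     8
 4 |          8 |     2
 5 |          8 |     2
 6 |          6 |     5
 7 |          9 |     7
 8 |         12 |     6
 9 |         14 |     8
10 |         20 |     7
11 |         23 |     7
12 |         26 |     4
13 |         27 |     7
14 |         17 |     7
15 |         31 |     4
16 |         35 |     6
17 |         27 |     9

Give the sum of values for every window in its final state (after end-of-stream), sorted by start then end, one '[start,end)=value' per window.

[0,12)=43 [12,24)=28 [24,36)=30

i=0 t=2 v=4: → [0,12); WM=−∞
i=1 t=2 v=7: → [0,12); WM=−∞
i=2 t=2 v=8: → [0,12); WM=1
i=3 t=5 v=8: → [0,12); WM=1
i=4 t=8 v=2: → [0,12); WM=1
i=5 t=8 v=2: → [0,12); WM=7
i=6 t=6 v=5: → [0,12); WM=7
i=7 t=9 v=7: → [0,12); WM=7
i=8 t=12 v=6: → [12,24); WM=11
i=9 t=14 v=8: → [12,24); WM=11
i=10 t=20 v=7: → [12,24); WM=11
i=11 t=23 v=7: → [12,24); WM=22; [0,12) fires=43
i=12 t=26 v=4: → [24,36); WM=22
i=13 t=27 v=7: → [24,36); WM=22
i=14 t=17 v=7: DROP (t<22-1); WM=26; [12,24) fires=28
i=15 t=31 v=4: → [24,36); WM=26
i=16 t=35 v=6: → [24,36); WM=26
i=17 t=27 v=9: → [24,36); WM=34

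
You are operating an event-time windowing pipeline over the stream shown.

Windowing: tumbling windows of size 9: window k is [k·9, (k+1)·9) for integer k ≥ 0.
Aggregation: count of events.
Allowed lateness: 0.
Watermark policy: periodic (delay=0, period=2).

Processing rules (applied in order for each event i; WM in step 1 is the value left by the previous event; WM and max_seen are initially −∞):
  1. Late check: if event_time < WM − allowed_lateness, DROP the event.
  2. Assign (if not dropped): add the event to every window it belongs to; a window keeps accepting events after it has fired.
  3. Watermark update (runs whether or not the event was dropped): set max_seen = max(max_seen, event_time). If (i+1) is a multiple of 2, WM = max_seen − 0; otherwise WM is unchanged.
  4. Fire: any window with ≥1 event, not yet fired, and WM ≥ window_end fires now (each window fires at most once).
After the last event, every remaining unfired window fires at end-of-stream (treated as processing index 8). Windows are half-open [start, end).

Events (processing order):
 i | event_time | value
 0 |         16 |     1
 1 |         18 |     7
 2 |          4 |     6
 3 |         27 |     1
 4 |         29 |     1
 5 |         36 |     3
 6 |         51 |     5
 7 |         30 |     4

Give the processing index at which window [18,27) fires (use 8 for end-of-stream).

3

i=0 t=16 v=1: → [9,18); WM=−∞
i=1 t=18 v=7: → [18,27); WM=18; [9,18) fires=1
i=2 t=4 v=6: DROP (t<18-0); WM=18
i=3 t=27 v=1: → [27,36); WM=27; [18,27) fires=1
i=4 t=29 v=1: → [27,36); WM=27
i=5 t=36 v=3: → [36,45); WM=36; [27,36) fires=2
i=6 t=51 v=5: → [45,54); WM=36
i=7 t=30 v=4: DROP (t<36-0); WM=51; [36,45) fires=1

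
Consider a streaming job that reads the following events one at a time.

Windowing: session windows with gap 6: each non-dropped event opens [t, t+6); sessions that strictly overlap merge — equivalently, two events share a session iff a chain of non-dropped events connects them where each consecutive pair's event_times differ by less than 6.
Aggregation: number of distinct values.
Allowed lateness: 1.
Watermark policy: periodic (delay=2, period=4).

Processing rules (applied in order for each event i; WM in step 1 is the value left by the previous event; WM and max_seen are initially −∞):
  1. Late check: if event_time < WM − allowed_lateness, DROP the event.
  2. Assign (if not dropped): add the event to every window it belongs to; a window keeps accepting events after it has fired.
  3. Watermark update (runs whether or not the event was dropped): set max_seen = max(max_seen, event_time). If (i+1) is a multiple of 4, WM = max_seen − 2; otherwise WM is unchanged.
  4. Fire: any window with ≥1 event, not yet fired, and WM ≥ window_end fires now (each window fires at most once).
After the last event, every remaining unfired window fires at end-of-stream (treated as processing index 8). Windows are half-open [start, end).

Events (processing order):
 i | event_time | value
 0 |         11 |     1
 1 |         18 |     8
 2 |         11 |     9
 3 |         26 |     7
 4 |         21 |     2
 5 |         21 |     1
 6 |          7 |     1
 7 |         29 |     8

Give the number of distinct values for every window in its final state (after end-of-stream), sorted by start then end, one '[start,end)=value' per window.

[11,17)=2 [18,24)=1 [26,35)=2

i=0 t=11 v=1: → [11,17); WM=−∞
i=1 t=18 v=8: → [18,24); WM=−∞
i=2 t=11 v=9: → [11,17); WM=−∞
i=3 t=26 v=7: → [26,32); WM=24
i=4 t=21 v=2: DROP (t<24-1); WM=24
i=5 t=21 v=1: DROP (t<24-1); WM=24
i=6 t=7 v=1: DROP (t<24-1); WM=24
i=7 t=29 v=8: → [26,35); WM=27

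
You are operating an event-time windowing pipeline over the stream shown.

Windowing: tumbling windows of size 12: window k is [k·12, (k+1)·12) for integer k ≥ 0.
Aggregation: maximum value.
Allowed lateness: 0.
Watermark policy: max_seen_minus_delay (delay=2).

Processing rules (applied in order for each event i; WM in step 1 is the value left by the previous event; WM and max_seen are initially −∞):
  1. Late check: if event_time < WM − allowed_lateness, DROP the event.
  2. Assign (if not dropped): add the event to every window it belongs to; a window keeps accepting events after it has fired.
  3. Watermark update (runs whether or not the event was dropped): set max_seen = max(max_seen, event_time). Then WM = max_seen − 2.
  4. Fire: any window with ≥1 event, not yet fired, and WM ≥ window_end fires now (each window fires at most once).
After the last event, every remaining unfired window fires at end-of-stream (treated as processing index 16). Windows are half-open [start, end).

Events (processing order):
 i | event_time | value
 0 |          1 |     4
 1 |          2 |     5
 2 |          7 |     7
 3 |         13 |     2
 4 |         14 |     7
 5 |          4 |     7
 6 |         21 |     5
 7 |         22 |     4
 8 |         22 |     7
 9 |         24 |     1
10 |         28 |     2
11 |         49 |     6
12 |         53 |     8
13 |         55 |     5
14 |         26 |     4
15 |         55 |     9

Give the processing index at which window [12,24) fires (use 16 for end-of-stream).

i=0 t=1 v=4: → [0,12); WM=-1
i=1 t=2 v=5: → [0,12); WM=0
i=2 t=7 v=7: → [0,12); WM=5
i=3 t=13 v=2: → [12,24); WM=11
i=4 t=14 v=7: → [12,24); WM=12; [0,12) fires=7
i=5 t=4 v=7: DROP (t<12-0); WM=12
i=6 t=21 v=5: → [12,24); WM=19
i=7 t=22 v=4: → [12,24); WM=20
i=8 t=22 v=7: → [12,24); WM=20
i=9 t=24 v=1: → [24,36); WM=22
i=10 t=28 v=2: → [24,36); WM=26; [12,24) fires=7
i=11 t=49 v=6: → [48,60); WM=47; [24,36) fires=2
i=12 t=53 v=8: → [48,60); WM=51
i=13 t=55 v=5: → [48,60); WM=53
i=14 t=26 v=4: DROP (t<53-0); WM=53
i=15 t=55 v=9: → [48,60); WM=53

10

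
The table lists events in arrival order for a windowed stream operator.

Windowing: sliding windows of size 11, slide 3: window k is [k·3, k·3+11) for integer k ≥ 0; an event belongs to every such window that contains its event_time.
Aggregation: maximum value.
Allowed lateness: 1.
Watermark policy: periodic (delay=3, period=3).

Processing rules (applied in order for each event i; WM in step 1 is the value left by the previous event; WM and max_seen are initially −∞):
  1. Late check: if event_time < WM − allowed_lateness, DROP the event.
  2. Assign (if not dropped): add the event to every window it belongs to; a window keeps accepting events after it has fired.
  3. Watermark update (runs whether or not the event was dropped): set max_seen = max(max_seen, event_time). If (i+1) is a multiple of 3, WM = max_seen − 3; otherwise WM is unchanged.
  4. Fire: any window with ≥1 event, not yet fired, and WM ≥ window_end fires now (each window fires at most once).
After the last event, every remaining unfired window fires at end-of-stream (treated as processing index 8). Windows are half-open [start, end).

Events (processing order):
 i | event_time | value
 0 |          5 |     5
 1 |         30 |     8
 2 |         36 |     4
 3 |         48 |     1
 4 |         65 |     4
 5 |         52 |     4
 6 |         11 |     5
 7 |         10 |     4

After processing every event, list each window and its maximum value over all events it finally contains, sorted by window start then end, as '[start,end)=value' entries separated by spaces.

[0,11)=5 [3,14)=5 [21,32)=8 [24,35)=8 [27,38)=8 [30,41)=8 [33,44)=4 [36,47)=4 [39,50)=1 [42,53)=4 [45,56)=4 [48,59)=4 [51,62)=4 [57,68)=4 [60,71)=4 [63,74)=4

i=0 t=5 v=5: → [3,14),[0,11); WM=−∞
i=1 t=30 v=8: → [30,41),[27,38),[24,35),[21,32); WM=−∞
i=2 t=36 v=4: → [36,47),[33,44),[30,41),[27,38); WM=33; [0,11) fires=5 [3,14) fires=5 [21,32) fires=8
i=3 t=48 v=1: → [48,59),[45,56),[42,53),[39,50); WM=33
i=4 t=65 v=4: → [63,74),[60,71),[57,68); WM=33
i=5 t=52 v=4: → [51,62),[48,59),[45,56),[42,53); WM=62; [24,35) fires=8 [27,38) fires=8 [30,41) fires=8 [33,44) fires=4 [36,47) fires=4 [39,50) fires=1 [42,53) fires=4 [45,56) fires=4 [48,59) fires=4 [51,62) fires=4
i=6 t=11 v=5: DROP (t<62-1); WM=62
i=7 t=10 v=4: DROP (t<62-1); WM=62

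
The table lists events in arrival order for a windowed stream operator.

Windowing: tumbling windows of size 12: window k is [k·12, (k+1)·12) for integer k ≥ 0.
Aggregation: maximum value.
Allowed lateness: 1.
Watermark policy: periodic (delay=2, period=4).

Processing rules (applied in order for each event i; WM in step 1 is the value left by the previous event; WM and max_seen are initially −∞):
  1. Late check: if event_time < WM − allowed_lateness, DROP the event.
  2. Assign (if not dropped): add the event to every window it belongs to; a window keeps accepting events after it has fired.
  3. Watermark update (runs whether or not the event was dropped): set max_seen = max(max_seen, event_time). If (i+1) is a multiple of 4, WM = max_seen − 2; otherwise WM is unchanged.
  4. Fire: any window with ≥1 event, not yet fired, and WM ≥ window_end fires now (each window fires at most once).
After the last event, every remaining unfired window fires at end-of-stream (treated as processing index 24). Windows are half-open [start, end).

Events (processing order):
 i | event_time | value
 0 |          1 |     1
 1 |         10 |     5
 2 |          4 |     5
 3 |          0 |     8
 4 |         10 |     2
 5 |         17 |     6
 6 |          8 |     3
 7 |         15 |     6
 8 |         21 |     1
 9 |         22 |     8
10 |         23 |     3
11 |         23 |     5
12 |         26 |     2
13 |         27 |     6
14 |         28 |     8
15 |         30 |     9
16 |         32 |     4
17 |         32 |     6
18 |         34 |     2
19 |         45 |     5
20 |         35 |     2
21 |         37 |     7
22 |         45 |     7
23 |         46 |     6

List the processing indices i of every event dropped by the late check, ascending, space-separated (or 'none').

i=0 t=1 v=1: → [0,12); WM=−∞
i=1 t=10 v=5: → [0,12); WM=−∞
i=2 t=4 v=5: → [0,12); WM=−∞
i=3 t=0 v=8: → [0,12); WM=8
i=4 t=10 v=2: → [0,12); WM=8
i=5 t=17 v=6: → [12,24); WM=8
i=6 t=8 v=3: → [0,12); WM=8
i=7 t=15 v=6: → [12,24); WM=15; [0,12) fires=8
i=8 t=21 v=1: → [12,24); WM=15
i=9 t=22 v=8: → [12,24); WM=15
i=10 t=23 v=3: → [12,24); WM=15
i=11 t=23 v=5: → [12,24); WM=21
i=12 t=26 v=2: → [24,36); WM=21
i=13 t=27 v=6: → [24,36); WM=21
i=14 t=28 v=8: → [24,36); WM=21
i=15 t=30 v=9: → [24,36); WM=28; [12,24) fires=8
i=16 t=32 v=4: → [24,36); WM=28
i=17 t=32 v=6: → [24,36); WM=28
i=18 t=34 v=2: → [24,36); WM=28
i=19 t=45 v=5: → [36,48); WM=43; [24,36) fires=9
i=20 t=35 v=2: DROP (t<43-1); WM=43
i=21 t=37 v=7: DROP (t<43-1); WM=43
i=22 t=45 v=7: → [36,48); WM=43
i=23 t=46 v=6: → [36,48); WM=44

20 21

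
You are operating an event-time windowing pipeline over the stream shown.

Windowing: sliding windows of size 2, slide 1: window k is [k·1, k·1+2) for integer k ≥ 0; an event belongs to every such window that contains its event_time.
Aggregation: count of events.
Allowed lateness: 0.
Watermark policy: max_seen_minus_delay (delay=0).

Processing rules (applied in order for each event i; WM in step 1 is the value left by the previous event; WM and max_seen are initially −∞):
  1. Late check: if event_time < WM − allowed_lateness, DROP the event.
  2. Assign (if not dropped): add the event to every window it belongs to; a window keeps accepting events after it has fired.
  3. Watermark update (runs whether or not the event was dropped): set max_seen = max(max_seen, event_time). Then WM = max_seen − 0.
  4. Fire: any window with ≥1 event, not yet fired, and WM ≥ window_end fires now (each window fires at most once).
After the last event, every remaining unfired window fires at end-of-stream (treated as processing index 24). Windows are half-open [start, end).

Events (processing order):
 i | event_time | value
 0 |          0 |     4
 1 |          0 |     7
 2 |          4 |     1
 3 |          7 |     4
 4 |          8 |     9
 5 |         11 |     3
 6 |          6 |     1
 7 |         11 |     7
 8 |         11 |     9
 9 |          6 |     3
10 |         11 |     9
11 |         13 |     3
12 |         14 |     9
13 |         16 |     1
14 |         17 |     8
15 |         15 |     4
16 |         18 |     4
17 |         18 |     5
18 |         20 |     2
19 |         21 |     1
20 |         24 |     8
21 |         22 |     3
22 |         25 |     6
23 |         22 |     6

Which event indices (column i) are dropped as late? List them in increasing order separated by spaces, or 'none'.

6 9 15 21 23

i=0 t=0 v=4: → [0,2); WM=0
i=1 t=0 v=7: → [0,2); WM=0
i=2 t=4 v=1: → [4,6),[3,5); WM=4; [0,2) fires=2
i=3 t=7 v=4: → [7,9),[6,8); WM=7; [3,5) fires=1 [4,6) fires=1
i=4 t=8 v=9: → [8,10),[7,9); WM=8; [6,8) fires=1
i=5 t=11 v=3: → [11,13),[10,12); WM=11; [7,9) fires=2 [8,10) fires=1
i=6 t=6 v=1: DROP (t<11-0); WM=11
i=7 t=11 v=7: → [11,13),[10,12); WM=11
i=8 t=11 v=9: → [11,13),[10,12); WM=11
i=9 t=6 v=3: DROP (t<11-0); WM=11
i=10 t=11 v=9: → [11,13),[10,12); WM=11
i=11 t=13 v=3: → [13,15),[12,14); WM=13; [10,12) fires=4 [11,13) fires=4
i=12 t=14 v=9: → [14,16),[13,15); WM=14; [12,14) fires=1
i=13 t=16 v=1: → [16,18),[15,17); WM=16; [13,15) fires=2 [14,16) fires=1
i=14 t=17 v=8: → [17,19),[16,18); WM=17; [15,17) fires=1
i=15 t=15 v=4: DROP (t<17-0); WM=17
i=16 t=18 v=4: → [18,20),[17,19); WM=18; [16,18) fires=2
i=17 t=18 v=5: → [18,20),[17,19); WM=18
i=18 t=20 v=2: → [20,22),[19,21); WM=20; [17,19) fires=3 [18,20) fires=2
i=19 t=21 v=1: → [21,23),[20,22); WM=21; [19,21) fires=1
i=20 t=24 v=8: → [24,26),[23,25); WM=24; [20,22) fires=2 [21,23) fires=1
i=21 t=22 v=3: DROP (t<24-0); WM=24
i=22 t=25 v=6: → [25,27),[24,26); WM=25; [23,25) fires=1
i=23 t=22 v=6: DROP (t<25-0); WM=25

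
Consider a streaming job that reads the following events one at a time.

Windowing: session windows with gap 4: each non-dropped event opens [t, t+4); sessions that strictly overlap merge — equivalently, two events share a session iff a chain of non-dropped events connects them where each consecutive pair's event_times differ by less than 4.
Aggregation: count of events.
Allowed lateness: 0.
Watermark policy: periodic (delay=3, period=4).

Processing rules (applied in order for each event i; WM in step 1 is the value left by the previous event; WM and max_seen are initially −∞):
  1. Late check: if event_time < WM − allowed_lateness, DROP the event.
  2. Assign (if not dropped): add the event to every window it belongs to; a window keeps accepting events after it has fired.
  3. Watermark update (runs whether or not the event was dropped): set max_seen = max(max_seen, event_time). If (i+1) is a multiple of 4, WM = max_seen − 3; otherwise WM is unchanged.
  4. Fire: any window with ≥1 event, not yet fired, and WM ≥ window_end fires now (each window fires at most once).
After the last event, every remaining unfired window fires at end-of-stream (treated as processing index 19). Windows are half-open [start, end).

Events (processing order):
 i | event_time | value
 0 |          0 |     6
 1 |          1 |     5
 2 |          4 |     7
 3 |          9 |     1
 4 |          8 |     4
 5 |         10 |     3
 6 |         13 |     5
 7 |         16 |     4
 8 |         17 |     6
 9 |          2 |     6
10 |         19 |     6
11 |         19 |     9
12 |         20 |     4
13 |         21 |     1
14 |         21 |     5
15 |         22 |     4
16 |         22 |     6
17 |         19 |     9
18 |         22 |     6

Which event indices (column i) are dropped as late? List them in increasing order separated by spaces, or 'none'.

i=0 t=0 v=6: → [0,4); WM=−∞
i=1 t=1 v=5: → [0,5); WM=−∞
i=2 t=4 v=7: → [0,8); WM=−∞
i=3 t=9 v=1: → [9,13); WM=6
i=4 t=8 v=4: → [8,13); WM=6
i=5 t=10 v=3: → [8,14); WM=6
i=6 t=13 v=5: → [8,17); WM=6
i=7 t=16 v=4: → [8,20); WM=13
i=8 t=17 v=6: → [8,21); WM=13
i=9 t=2 v=6: DROP (t<13-0); WM=13
i=10 t=19 v=6: → [8,23); WM=13
i=11 t=19 v=9: → [8,23); WM=16
i=12 t=20 v=4: → [8,24); WM=16
i=13 t=21 v=1: → [8,25); WM=16
i=14 t=21 v=5: → [8,25); WM=16
i=15 t=22 v=4: → [8,26); WM=19
i=16 t=22 v=6: → [8,26); WM=19
i=17 t=19 v=9: → [8,26); WM=19
i=18 t=22 v=6: → [8,26); WM=19

9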